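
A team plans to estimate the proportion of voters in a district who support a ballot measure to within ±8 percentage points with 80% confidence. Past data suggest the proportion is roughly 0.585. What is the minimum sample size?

For a proportion with margin E = 0.08 at 80% confidence, z = 1.282.
n = p̂(1−p̂)(z/E)² = 0.585 × 0.415 × (1.282/0.08)² = 62.34
Round up: n = 63.

n = 63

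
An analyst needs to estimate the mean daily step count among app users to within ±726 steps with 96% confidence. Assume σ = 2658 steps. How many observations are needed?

For a mean, the margin of error is E = z·σ/√n, so n = (zσ/E)².
At 96% confidence, z = 2.054.
n = (2.054 × 2658 / 726)² = 56.55
Round up: n = 57.

57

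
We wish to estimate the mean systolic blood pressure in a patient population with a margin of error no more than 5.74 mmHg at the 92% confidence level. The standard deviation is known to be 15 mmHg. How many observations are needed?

For a mean, the margin of error is E = z·σ/√n, so n = (zσ/E)².
At 92% confidence, z = 1.751.
n = (1.751 × 15 / 5.74)² = 20.94
Round up: n = 21.

21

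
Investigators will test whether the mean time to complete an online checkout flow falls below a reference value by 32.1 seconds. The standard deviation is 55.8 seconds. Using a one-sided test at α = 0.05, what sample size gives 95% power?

33

For a one-sample z-test, n = ((z_α + z_β)·σ/δ)².
z_α = 1.645 (one-sided α = 0.05); z_β = 1.645 (power 95% → β = 0.05).
n = (3.290 × 55.8 / 32.1)² = 32.71
Round up: n = 33.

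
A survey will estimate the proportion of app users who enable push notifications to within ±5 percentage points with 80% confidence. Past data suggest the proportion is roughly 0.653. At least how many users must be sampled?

For a proportion with margin E = 0.05 at 80% confidence, z = 1.282.
n = p̂(1−p̂)(z/E)² = 0.653 × 0.347 × (1.282/0.05)² = 148.96
Round up: n = 149.

149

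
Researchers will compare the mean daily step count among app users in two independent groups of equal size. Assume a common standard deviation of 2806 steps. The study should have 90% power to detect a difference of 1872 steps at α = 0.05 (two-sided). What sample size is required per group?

48 per group

For two equal groups, n per group = 2·((z_{α/2} + z_β)·σ/δ)².
z_{α/2} = 1.960; z_β = 1.282 (power 90%).
n = 2 × (3.242 × 2806 / 1872)² = 2 × 23.62 = 47.24
Round up: n = 48 per group.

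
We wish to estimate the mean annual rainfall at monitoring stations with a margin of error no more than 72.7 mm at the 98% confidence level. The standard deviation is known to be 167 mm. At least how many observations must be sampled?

n = 29

For a mean, the margin of error is E = z·σ/√n, so n = (zσ/E)².
At 98% confidence, z = 2.326.
n = (2.326 × 167 / 72.7)² = 28.55
Round up: n = 29.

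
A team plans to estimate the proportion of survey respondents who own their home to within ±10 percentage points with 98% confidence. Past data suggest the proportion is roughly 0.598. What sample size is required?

n = 131

For a proportion with margin E = 0.1 at 98% confidence, z = 2.326.
n = p̂(1−p̂)(z/E)² = 0.598 × 0.402 × (2.326/0.1)² = 130.06
Round up: n = 131.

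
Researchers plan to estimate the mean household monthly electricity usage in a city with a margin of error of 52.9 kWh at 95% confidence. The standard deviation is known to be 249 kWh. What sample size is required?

86

For a mean, the margin of error is E = z·σ/√n, so n = (zσ/E)².
At 95% confidence, z = 1.960.
n = (1.960 × 249 / 52.9)² = 85.11
Round up: n = 86.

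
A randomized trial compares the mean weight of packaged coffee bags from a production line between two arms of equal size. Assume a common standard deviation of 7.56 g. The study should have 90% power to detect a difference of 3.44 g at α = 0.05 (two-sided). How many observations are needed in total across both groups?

204 total

For two equal groups, n per group = 2·((z_{α/2} + z_β)·σ/δ)².
z_{α/2} = 1.960; z_β = 1.282 (power 90%).
n = 2 × (3.242 × 7.56 / 3.44)² = 2 × 50.76 = 101.52
Round up: n = 102 per group.
Total across both groups: 2 × 102 = 204.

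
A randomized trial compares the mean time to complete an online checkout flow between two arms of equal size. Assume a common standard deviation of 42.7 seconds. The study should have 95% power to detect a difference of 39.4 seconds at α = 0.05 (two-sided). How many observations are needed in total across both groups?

62 total

For two equal groups, n per group = 2·((z_{α/2} + z_β)·σ/δ)².
z_{α/2} = 1.960; z_β = 1.645 (power 95%).
n = 2 × (3.605 × 42.7 / 39.4)² = 2 × 15.26 = 30.52
Round up: n = 31 per group.
Total across both groups: 2 × 31 = 62.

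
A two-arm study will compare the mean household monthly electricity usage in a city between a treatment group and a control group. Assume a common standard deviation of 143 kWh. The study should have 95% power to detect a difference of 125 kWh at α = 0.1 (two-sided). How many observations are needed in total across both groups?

For two equal groups, n per group = 2·((z_{α/2} + z_β)·σ/δ)².
z_{α/2} = 1.645; z_β = 1.645 (power 95%).
n = 2 × (3.290 × 143 / 125)² = 2 × 14.17 = 28.34
Round up: n = 29 per group.
Total across both groups: 2 × 29 = 58.

58 total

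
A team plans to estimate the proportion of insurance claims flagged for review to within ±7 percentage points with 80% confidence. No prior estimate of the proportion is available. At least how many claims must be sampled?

For a proportion with margin E = 0.07 at 80% confidence, z = 1.282.
With no prior estimate, use p = 0.5, which maximizes p(1−p) at 0.25.
n = 0.25 × (z/E)² = 0.25 × (1.282/0.07)² = 83.85
Round up: n = 84.

84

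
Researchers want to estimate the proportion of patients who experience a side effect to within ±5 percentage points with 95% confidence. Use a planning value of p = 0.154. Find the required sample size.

201

For a proportion with margin E = 0.05 at 95% confidence, z = 1.960.
n = p̂(1−p̂)(z/E)² = 0.154 × 0.846 × (1.960/0.05)² = 200.20
Round up: n = 201.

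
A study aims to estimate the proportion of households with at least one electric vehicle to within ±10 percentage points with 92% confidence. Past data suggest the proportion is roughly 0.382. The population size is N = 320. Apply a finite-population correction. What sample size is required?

60

For a proportion with margin E = 0.1 at 92% confidence, z = 1.751.
n = p̂(1−p̂)(z/E)² = 0.382 × 0.618 × (1.751/0.1)² = 72.38 — call this n₀.
Finite-population correction with N = 320: n = n₀ / (1 + (n₀−1)/N) = 72.38 / 1.223 = 59.18
Round up: n = 60.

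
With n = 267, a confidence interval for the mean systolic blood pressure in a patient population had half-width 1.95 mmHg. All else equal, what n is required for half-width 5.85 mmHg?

30

Margin of error scales as 1/√n, so n₂ = n₁·(E₁/E₂)².
n₂ = 267 × (1.95/5.85)² = 267 × 0.1111 = 29.66
Round up: n₂ = 30.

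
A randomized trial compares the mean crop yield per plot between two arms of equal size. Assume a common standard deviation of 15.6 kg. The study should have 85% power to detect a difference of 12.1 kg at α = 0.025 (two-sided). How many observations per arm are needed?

36 per group

For two equal groups, n per group = 2·((z_{α/2} + z_β)·σ/δ)².
z_{α/2} = 2.241; z_β = 1.036 (power 85%).
n = 2 × (3.277 × 15.6 / 12.1)² = 2 × 17.85 = 35.70
Round up: n = 36 per group.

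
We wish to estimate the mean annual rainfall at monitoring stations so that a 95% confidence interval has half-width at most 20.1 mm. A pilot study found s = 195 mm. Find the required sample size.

For a mean, the margin of error is E = z·σ/√n, so n = (zσ/E)².
At 95% confidence, z = 1.960.
n = (1.960 × 195 / 20.1)² = 361.57
Round up: n = 362.

362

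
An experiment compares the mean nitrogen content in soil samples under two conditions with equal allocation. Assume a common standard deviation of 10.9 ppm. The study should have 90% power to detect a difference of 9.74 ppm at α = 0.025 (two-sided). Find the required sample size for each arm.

32 per group

For two equal groups, n per group = 2·((z_{α/2} + z_β)·σ/δ)².
z_{α/2} = 2.241; z_β = 1.282 (power 90%).
n = 2 × (3.523 × 10.9 / 9.74)² = 2 × 15.54 = 31.08
Round up: n = 32 per group.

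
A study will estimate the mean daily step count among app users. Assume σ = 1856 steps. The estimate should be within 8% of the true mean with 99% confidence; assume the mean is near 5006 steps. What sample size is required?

143

For a mean, the margin of error is E = z·σ/√n, so n = (zσ/E)².
At 99% confidence, z = 2.576.
E = 8% of 5006 = 400.5 steps.
n = (2.576 × 1856 / 400.5)² = 142.52
Round up: n = 143.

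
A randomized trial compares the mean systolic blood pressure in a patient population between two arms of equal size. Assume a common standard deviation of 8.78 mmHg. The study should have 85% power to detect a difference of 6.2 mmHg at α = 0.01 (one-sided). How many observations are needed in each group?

46 per group

For two equal groups, n per group = 2·((z_α + z_β)·σ/δ)².
z_α = 2.326; z_β = 1.036 (power 85%).
n = 2 × (3.362 × 8.78 / 6.2)² = 2 × 22.67 = 45.34
Round up: n = 46 per group.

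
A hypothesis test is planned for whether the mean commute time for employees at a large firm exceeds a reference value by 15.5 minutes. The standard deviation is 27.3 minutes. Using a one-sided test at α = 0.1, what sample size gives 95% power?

For a one-sample z-test, n = ((z_α + z_β)·σ/δ)².
z_α = 1.282 (one-sided α = 0.1); z_β = 1.645 (power 95% → β = 0.05).
n = (2.927 × 27.3 / 15.5)² = 26.58
Round up: n = 27.

n = 27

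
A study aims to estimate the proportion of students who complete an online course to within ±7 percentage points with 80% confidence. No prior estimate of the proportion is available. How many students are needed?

84

For a proportion with margin E = 0.07 at 80% confidence, z = 1.282.
With no prior estimate, use p = 0.5, which maximizes p(1−p) at 0.25.
n = 0.25 × (z/E)² = 0.25 × (1.282/0.07)² = 83.85
Round up: n = 84.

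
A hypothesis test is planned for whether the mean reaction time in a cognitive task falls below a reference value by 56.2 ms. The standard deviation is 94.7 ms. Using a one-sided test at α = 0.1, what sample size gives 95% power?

25

For a one-sample z-test, n = ((z_α + z_β)·σ/δ)².
z_α = 1.282 (one-sided α = 0.1); z_β = 1.645 (power 95% → β = 0.05).
n = (2.927 × 94.7 / 56.2)² = 24.33
Round up: n = 25.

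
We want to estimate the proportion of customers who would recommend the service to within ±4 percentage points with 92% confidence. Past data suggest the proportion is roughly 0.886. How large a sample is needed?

For a proportion with margin E = 0.04 at 92% confidence, z = 1.751.
n = p̂(1−p̂)(z/E)² = 0.886 × 0.114 × (1.751/0.04)² = 193.55
Round up: n = 194.

194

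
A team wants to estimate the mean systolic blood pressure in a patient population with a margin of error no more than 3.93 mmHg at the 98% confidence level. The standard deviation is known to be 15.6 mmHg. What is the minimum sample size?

n = 86

For a mean, the margin of error is E = z·σ/√n, so n = (zσ/E)².
At 98% confidence, z = 2.326.
n = (2.326 × 15.6 / 3.93)² = 85.25
Round up: n = 86.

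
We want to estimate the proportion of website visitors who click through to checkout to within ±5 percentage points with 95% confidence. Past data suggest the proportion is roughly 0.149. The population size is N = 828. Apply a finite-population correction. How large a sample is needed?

For a proportion with margin E = 0.05 at 95% confidence, z = 1.960.
n = p̂(1−p̂)(z/E)² = 0.149 × 0.851 × (1.960/0.05)² = 194.84 — call this n₀.
Finite-population correction with N = 828: n = n₀ / (1 + (n₀−1)/N) = 194.84 / 1.234 = 157.89
Round up: n = 158.

158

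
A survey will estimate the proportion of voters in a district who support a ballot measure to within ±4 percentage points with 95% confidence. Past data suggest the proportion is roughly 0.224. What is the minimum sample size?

418

For a proportion with margin E = 0.04 at 95% confidence, z = 1.960.
n = p̂(1−p̂)(z/E)² = 0.224 × 0.776 × (1.960/0.04)² = 417.35
Round up: n = 418.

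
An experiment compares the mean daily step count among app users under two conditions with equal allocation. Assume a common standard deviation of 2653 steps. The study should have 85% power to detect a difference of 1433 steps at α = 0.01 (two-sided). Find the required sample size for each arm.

90 per group

For two equal groups, n per group = 2·((z_{α/2} + z_β)·σ/δ)².
z_{α/2} = 2.576; z_β = 1.036 (power 85%).
n = 2 × (3.612 × 2653 / 1433)² = 2 × 44.72 = 89.44
Round up: n = 90 per group.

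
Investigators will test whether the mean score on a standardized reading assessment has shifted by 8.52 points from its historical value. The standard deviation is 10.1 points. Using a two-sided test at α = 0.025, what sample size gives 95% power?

For a one-sample z-test, n = ((z_{α/2} + z_β)·σ/δ)².
z_{α/2} = 2.241 (two-sided α = 0.025); z_β = 1.645 (power 95% → β = 0.05).
n = (3.886 × 10.1 / 8.52)² = 21.22
Round up: n = 22.

22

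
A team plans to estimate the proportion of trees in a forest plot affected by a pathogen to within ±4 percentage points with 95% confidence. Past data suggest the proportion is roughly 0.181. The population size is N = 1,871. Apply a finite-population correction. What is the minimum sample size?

300

For a proportion with margin E = 0.04 at 95% confidence, z = 1.960.
n = p̂(1−p̂)(z/E)² = 0.181 × 0.819 × (1.960/0.04)² = 355.92 — call this n₀.
Finite-population correction with N = 1,871: n = n₀ / (1 + (n₀−1)/N) = 355.92 / 1.19 = 299.09
Round up: n = 300.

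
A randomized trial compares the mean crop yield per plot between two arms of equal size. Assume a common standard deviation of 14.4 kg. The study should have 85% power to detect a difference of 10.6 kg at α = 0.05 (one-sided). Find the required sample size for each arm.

For two equal groups, n per group = 2·((z_α + z_β)·σ/δ)².
z_α = 1.645; z_β = 1.036 (power 85%).
n = 2 × (2.681 × 14.4 / 10.6)² = 2 × 13.26 = 26.52
Round up: n = 27 per group.

27 per group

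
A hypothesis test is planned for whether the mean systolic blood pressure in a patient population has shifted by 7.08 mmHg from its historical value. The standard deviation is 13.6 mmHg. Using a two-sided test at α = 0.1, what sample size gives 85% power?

27

For a one-sample z-test, n = ((z_{α/2} + z_β)·σ/δ)².
z_{α/2} = 1.645 (two-sided α = 0.1); z_β = 1.036 (power 85% → β = 0.15).
n = (2.681 × 13.6 / 7.08)² = 26.52
Round up: n = 27.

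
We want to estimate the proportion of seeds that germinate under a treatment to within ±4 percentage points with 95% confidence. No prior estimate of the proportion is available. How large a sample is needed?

For a proportion with margin E = 0.04 at 95% confidence, z = 1.960.
With no prior estimate, use p = 0.5, which maximizes p(1−p) at 0.25.
n = 0.25 × (z/E)² = 0.25 × (1.960/0.04)² = 600.25
Round up: n = 601.

601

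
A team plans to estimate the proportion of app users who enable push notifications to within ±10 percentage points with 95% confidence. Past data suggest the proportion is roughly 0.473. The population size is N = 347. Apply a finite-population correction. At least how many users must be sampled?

For a proportion with margin E = 0.1 at 95% confidence, z = 1.960.
n = p̂(1−p̂)(z/E)² = 0.473 × 0.527 × (1.960/0.1)² = 95.76 — call this n₀.
Finite-population correction with N = 347: n = n₀ / (1 + (n₀−1)/N) = 95.76 / 1.273 = 75.22
Round up: n = 76.

n = 76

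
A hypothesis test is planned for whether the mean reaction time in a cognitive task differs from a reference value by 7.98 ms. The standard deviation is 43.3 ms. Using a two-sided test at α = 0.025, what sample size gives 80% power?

280

For a one-sample z-test, n = ((z_{α/2} + z_β)·σ/δ)².
z_{α/2} = 2.241 (two-sided α = 0.025); z_β = 0.842 (power 80% → β = 0.2).
n = (3.083 × 43.3 / 7.98)² = 279.84
Round up: n = 280.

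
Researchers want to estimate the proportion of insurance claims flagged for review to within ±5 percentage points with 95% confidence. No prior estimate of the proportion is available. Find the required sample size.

For a proportion with margin E = 0.05 at 95% confidence, z = 1.960.
With no prior estimate, use p = 0.5, which maximizes p(1−p) at 0.25.
n = 0.25 × (z/E)² = 0.25 × (1.960/0.05)² = 384.16
Round up: n = 385.

385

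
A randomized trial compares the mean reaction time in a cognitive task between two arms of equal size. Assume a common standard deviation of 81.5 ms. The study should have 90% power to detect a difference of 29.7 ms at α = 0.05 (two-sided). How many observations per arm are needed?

For two equal groups, n per group = 2·((z_{α/2} + z_β)·σ/δ)².
z_{α/2} = 1.960; z_β = 1.282 (power 90%).
n = 2 × (3.242 × 81.5 / 29.7)² = 2 × 79.15 = 158.30
Round up: n = 159 per group.

159 per group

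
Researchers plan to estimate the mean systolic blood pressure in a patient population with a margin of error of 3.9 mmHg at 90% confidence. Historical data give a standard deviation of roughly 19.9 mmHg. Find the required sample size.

71

For a mean, the margin of error is E = z·σ/√n, so n = (zσ/E)².
At 90% confidence, z = 1.645.
n = (1.645 × 19.9 / 3.9)² = 70.45
Round up: n = 71.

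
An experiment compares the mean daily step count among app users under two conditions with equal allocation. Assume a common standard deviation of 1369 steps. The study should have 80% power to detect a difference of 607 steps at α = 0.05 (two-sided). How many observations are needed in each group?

For two equal groups, n per group = 2·((z_{α/2} + z_β)·σ/δ)².
z_{α/2} = 1.960; z_β = 0.842 (power 80%).
n = 2 × (2.802 × 1369 / 607)² = 2 × 39.94 = 79.88
Round up: n = 80 per group.

80 per group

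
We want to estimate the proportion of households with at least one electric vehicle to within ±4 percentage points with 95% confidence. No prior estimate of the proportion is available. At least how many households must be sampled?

For a proportion with margin E = 0.04 at 95% confidence, z = 1.960.
With no prior estimate, use p = 0.5, which maximizes p(1−p) at 0.25.
n = 0.25 × (z/E)² = 0.25 × (1.960/0.04)² = 600.25
Round up: n = 601.

601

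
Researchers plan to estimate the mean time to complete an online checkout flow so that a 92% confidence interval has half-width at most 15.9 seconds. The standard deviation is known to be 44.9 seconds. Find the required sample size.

For a mean, the margin of error is E = z·σ/√n, so n = (zσ/E)².
At 92% confidence, z = 1.751.
n = (1.751 × 44.9 / 15.9)² = 24.45
Round up: n = 25.

25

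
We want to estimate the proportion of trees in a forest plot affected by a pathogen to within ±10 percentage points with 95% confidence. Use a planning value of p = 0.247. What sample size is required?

For a proportion with margin E = 0.1 at 95% confidence, z = 1.960.
n = p̂(1−p̂)(z/E)² = 0.247 × 0.753 × (1.960/0.1)² = 71.45
Round up: n = 72.

72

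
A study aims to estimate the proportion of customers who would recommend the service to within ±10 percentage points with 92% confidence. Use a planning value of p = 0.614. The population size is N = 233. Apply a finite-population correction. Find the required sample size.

56

For a proportion with margin E = 0.1 at 92% confidence, z = 1.751.
n = p̂(1−p̂)(z/E)² = 0.614 × 0.386 × (1.751/0.1)² = 72.67 — call this n₀.
Finite-population correction with N = 233: n = n₀ / (1 + (n₀−1)/N) = 72.67 / 1.308 = 55.56
Round up: n = 56.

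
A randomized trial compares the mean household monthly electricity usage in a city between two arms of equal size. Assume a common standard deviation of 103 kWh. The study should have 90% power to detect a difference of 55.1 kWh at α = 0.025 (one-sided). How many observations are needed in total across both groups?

For two equal groups, n per group = 2·((z_α + z_β)·σ/δ)².
z_α = 1.960; z_β = 1.282 (power 90%).
n = 2 × (3.242 × 103 / 55.1)² = 2 × 36.73 = 73.46
Round up: n = 74 per group.
Total across both groups: 2 × 74 = 148.

148 total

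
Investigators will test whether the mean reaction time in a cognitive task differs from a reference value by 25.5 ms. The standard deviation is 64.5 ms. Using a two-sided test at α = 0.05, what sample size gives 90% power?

For a one-sample z-test, n = ((z_{α/2} + z_β)·σ/δ)².
z_{α/2} = 1.960 (two-sided α = 0.05); z_β = 1.282 (power 90% → β = 0.1).
n = (3.242 × 64.5 / 25.5)² = 67.25
Round up: n = 68.

68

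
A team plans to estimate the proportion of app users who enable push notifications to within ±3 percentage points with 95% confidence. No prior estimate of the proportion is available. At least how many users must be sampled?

1068

For a proportion with margin E = 0.03 at 95% confidence, z = 1.960.
With no prior estimate, use p = 0.5, which maximizes p(1−p) at 0.25.
n = 0.25 × (z/E)² = 0.25 × (1.960/0.03)² = 1067.11
Round up: n = 1068.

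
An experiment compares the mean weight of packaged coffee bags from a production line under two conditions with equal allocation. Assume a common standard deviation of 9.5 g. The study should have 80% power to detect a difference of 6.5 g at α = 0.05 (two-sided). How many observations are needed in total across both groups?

For two equal groups, n per group = 2·((z_{α/2} + z_β)·σ/δ)².
z_{α/2} = 1.960; z_β = 0.842 (power 80%).
n = 2 × (2.802 × 9.5 / 6.5)² = 2 × 16.77 = 33.54
Round up: n = 34 per group.
Total across both groups: 2 × 34 = 68.

68 total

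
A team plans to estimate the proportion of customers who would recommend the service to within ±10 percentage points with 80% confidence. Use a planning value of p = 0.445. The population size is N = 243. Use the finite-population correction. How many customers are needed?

For a proportion with margin E = 0.1 at 80% confidence, z = 1.282.
n = p̂(1−p̂)(z/E)² = 0.445 × 0.555 × (1.282/0.1)² = 40.59 — call this n₀.
Finite-population correction with N = 243: n = n₀ / (1 + (n₀−1)/N) = 40.59 / 1.163 = 34.90
Round up: n = 35.

n = 35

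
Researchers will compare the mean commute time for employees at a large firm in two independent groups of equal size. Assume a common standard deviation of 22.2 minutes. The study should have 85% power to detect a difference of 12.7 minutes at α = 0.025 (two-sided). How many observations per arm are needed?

66 per group

For two equal groups, n per group = 2·((z_{α/2} + z_β)·σ/δ)².
z_{α/2} = 2.241; z_β = 1.036 (power 85%).
n = 2 × (3.277 × 22.2 / 12.7)² = 2 × 32.81 = 65.62
Round up: n = 66 per group.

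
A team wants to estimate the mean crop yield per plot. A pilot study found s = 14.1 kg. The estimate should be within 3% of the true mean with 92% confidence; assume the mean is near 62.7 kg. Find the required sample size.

For a mean, the margin of error is E = z·σ/√n, so n = (zσ/E)².
At 92% confidence, z = 1.751.
E = 3% of 62.7 = 1.881 kg.
n = (1.751 × 14.1 / 1.881)² = 172.28
Round up: n = 173.

n = 173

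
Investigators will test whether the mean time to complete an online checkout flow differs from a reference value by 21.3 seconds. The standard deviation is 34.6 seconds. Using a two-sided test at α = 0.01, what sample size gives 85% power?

35

For a one-sample z-test, n = ((z_{α/2} + z_β)·σ/δ)².
z_{α/2} = 2.576 (two-sided α = 0.01); z_β = 1.036 (power 85% → β = 0.15).
n = (3.612 × 34.6 / 21.3)² = 34.43
Round up: n = 35.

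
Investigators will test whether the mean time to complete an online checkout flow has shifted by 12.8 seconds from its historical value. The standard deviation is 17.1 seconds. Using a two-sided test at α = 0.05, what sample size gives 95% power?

24

For a one-sample z-test, n = ((z_{α/2} + z_β)·σ/δ)².
z_{α/2} = 1.960 (two-sided α = 0.05); z_β = 1.645 (power 95% → β = 0.05).
n = (3.605 × 17.1 / 12.8)² = 23.19
Round up: n = 24.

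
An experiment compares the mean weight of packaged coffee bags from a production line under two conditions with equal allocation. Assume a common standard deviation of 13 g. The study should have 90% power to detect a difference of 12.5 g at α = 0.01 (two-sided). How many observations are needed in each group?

33 per group

For two equal groups, n per group = 2·((z_{α/2} + z_β)·σ/δ)².
z_{α/2} = 2.576; z_β = 1.282 (power 90%).
n = 2 × (3.858 × 13 / 12.5)² = 2 × 16.10 = 32.20
Round up: n = 33 per group.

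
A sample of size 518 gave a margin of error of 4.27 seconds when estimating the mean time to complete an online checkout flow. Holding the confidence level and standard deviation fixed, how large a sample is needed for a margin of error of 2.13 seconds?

2082

Margin of error scales as 1/√n, so n₂ = n₁·(E₁/E₂)².
n₂ = 518 × (4.27/2.13)² = 518 × 4.019 = 2081.84
Round up: n₂ = 2082.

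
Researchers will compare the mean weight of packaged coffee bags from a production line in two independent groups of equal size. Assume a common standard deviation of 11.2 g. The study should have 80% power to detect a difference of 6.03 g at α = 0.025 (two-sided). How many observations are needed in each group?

For two equal groups, n per group = 2·((z_{α/2} + z_β)·σ/δ)².
z_{α/2} = 2.241; z_β = 0.842 (power 80%).
n = 2 × (3.083 × 11.2 / 6.03)² = 2 × 32.79 = 65.58
Round up: n = 66 per group.

66 per group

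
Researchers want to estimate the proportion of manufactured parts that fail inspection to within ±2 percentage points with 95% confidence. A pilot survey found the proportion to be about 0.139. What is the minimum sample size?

For a proportion with margin E = 0.02 at 95% confidence, z = 1.960.
n = p̂(1−p̂)(z/E)² = 0.139 × 0.861 × (1.960/0.02)² = 1149.40
Round up: n = 1150.

n = 1150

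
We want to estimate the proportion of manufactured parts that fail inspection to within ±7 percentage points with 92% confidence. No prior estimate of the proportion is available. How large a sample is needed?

For a proportion with margin E = 0.07 at 92% confidence, z = 1.751.
With no prior estimate, use p = 0.5, which maximizes p(1−p) at 0.25.
n = 0.25 × (z/E)² = 0.25 × (1.751/0.07)² = 156.43
Round up: n = 157.

n = 157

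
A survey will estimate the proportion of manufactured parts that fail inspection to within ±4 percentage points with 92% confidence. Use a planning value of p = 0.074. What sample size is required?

132

For a proportion with margin E = 0.04 at 92% confidence, z = 1.751.
n = p̂(1−p̂)(z/E)² = 0.074 × 0.926 × (1.751/0.04)² = 131.31
Round up: n = 132.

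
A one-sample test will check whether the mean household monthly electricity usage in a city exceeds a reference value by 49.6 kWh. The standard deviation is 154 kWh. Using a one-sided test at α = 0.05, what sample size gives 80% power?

60

For a one-sample z-test, n = ((z_α + z_β)·σ/δ)².
z_α = 1.645 (one-sided α = 0.05); z_β = 0.842 (power 80% → β = 0.2).
n = (2.487 × 154 / 49.6)² = 59.63
Round up: n = 60.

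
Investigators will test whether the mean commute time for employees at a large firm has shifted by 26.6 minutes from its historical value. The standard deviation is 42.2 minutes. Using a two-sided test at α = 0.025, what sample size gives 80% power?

24

For a one-sample z-test, n = ((z_{α/2} + z_β)·σ/δ)².
z_{α/2} = 2.241 (two-sided α = 0.025); z_β = 0.842 (power 80% → β = 0.2).
n = (3.083 × 42.2 / 26.6)² = 23.92
Round up: n = 24.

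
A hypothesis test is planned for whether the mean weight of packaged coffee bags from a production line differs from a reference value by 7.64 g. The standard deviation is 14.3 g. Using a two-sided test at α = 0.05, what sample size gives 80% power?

For a one-sample z-test, n = ((z_{α/2} + z_β)·σ/δ)².
z_{α/2} = 1.960 (two-sided α = 0.05); z_β = 0.842 (power 80% → β = 0.2).
n = (2.802 × 14.3 / 7.64)² = 27.51
Round up: n = 28.

n = 28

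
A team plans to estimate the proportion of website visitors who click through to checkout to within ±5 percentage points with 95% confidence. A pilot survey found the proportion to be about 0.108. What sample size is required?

149

For a proportion with margin E = 0.05 at 95% confidence, z = 1.960.
n = p̂(1−p̂)(z/E)² = 0.108 × 0.892 × (1.960/0.05)² = 148.03
Round up: n = 149.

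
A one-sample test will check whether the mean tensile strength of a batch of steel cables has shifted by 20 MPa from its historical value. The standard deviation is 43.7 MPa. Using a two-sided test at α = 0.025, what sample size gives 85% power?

52

For a one-sample z-test, n = ((z_{α/2} + z_β)·σ/δ)².
z_{α/2} = 2.241 (two-sided α = 0.025); z_β = 1.036 (power 85% → β = 0.15).
n = (3.277 × 43.7 / 20)² = 51.27
Round up: n = 52.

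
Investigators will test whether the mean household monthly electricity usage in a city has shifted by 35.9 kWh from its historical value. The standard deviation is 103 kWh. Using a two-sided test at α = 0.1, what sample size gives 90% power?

For a one-sample z-test, n = ((z_{α/2} + z_β)·σ/δ)².
z_{α/2} = 1.645 (two-sided α = 0.1); z_β = 1.282 (power 90% → β = 0.1).
n = (2.927 × 103 / 35.9)² = 70.52
Round up: n = 71.

71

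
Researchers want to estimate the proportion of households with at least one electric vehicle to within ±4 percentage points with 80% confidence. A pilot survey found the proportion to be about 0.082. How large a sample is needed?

For a proportion with margin E = 0.04 at 80% confidence, z = 1.282.
n = p̂(1−p̂)(z/E)² = 0.082 × 0.918 × (1.282/0.04)² = 77.32
Round up: n = 78.

78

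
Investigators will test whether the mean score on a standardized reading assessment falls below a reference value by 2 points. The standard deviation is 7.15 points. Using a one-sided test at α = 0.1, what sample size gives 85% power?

69

For a one-sample z-test, n = ((z_α + z_β)·σ/δ)².
z_α = 1.282 (one-sided α = 0.1); z_β = 1.036 (power 85% → β = 0.15).
n = (2.318 × 7.15 / 2)² = 68.67
Round up: n = 69.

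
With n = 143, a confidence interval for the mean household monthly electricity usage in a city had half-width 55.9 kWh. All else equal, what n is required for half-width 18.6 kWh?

n = 1292

Margin of error scales as 1/√n, so n₂ = n₁·(E₁/E₂)².
n₂ = 143 × (55.9/18.6)² = 143 × 9.032 = 1291.58
Round up: n₂ = 1292.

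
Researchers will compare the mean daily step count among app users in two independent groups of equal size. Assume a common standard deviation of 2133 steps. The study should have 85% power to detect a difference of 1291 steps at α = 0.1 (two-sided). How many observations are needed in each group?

For two equal groups, n per group = 2·((z_{α/2} + z_β)·σ/δ)².
z_{α/2} = 1.645; z_β = 1.036 (power 85%).
n = 2 × (2.681 × 2133 / 1291)² = 2 × 19.62 = 39.24
Round up: n = 40 per group.

40 per group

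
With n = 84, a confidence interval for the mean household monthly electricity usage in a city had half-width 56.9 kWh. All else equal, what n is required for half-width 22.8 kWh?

Margin of error scales as 1/√n, so n₂ = n₁·(E₁/E₂)².
n₂ = 84 × (56.9/22.8)² = 84 × 6.228 = 523.15
Round up: n₂ = 524.

524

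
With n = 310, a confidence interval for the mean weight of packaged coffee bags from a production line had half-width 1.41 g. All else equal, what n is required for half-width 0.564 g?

Margin of error scales as 1/√n, so n₂ = n₁·(E₁/E₂)².
n₂ = 310 × (1.41/0.564)² = 310 × 6.25 = 1937.50
Round up: n₂ = 1938.

1938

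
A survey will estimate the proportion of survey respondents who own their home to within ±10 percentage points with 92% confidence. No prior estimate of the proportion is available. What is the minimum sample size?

n = 77

For a proportion with margin E = 0.1 at 92% confidence, z = 1.751.
With no prior estimate, use p = 0.5, which maximizes p(1−p) at 0.25.
n = 0.25 × (z/E)² = 0.25 × (1.751/0.1)² = 76.65
Round up: n = 77.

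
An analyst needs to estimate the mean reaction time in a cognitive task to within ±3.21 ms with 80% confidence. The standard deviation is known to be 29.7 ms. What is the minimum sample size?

For a mean, the margin of error is E = z·σ/√n, so n = (zσ/E)².
At 80% confidence, z = 1.282.
n = (1.282 × 29.7 / 3.21)² = 140.70
Round up: n = 141.

141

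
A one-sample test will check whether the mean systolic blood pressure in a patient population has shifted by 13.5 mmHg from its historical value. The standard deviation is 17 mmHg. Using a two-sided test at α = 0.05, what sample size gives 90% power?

17

For a one-sample z-test, n = ((z_{α/2} + z_β)·σ/δ)².
z_{α/2} = 1.960 (two-sided α = 0.05); z_β = 1.282 (power 90% → β = 0.1).
n = (3.242 × 17 / 13.5)² = 16.67
Round up: n = 17.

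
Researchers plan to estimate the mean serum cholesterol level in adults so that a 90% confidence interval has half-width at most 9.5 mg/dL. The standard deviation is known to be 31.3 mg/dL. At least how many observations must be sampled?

For a mean, the margin of error is E = z·σ/√n, so n = (zσ/E)².
At 90% confidence, z = 1.645.
n = (1.645 × 31.3 / 9.5)² = 29.37
Round up: n = 30.

30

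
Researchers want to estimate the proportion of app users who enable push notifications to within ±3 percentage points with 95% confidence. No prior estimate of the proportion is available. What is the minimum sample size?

For a proportion with margin E = 0.03 at 95% confidence, z = 1.960.
With no prior estimate, use p = 0.5, which maximizes p(1−p) at 0.25.
n = 0.25 × (z/E)² = 0.25 × (1.960/0.03)² = 1067.11
Round up: n = 1068.

1068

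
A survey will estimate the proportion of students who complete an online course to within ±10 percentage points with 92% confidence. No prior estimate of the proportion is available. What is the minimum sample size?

77

For a proportion with margin E = 0.1 at 92% confidence, z = 1.751.
With no prior estimate, use p = 0.5, which maximizes p(1−p) at 0.25.
n = 0.25 × (z/E)² = 0.25 × (1.751/0.1)² = 76.65
Round up: n = 77.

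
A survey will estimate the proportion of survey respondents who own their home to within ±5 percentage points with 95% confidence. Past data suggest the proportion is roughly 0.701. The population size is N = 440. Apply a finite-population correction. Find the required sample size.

187

For a proportion with margin E = 0.05 at 95% confidence, z = 1.960.
n = p̂(1−p̂)(z/E)² = 0.701 × 0.299 × (1.960/0.05)² = 322.08 — call this n₀.
Finite-population correction with N = 440: n = n₀ / (1 + (n₀−1)/N) = 322.08 / 1.73 = 186.17
Round up: n = 187.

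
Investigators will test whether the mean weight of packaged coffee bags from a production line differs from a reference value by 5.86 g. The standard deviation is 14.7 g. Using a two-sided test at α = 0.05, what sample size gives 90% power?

67

For a one-sample z-test, n = ((z_{α/2} + z_β)·σ/δ)².
z_{α/2} = 1.960 (two-sided α = 0.05); z_β = 1.282 (power 90% → β = 0.1).
n = (3.242 × 14.7 / 5.86)² = 66.14
Round up: n = 67.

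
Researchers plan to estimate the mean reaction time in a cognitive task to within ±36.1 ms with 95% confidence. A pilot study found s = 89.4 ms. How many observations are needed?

24

For a mean, the margin of error is E = z·σ/√n, so n = (zσ/E)².
At 95% confidence, z = 1.960.
n = (1.960 × 89.4 / 36.1)² = 23.56
Round up: n = 24.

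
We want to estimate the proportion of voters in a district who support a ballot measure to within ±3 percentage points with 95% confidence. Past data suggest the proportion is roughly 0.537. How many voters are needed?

For a proportion with margin E = 0.03 at 95% confidence, z = 1.960.
n = p̂(1−p̂)(z/E)² = 0.537 × 0.463 × (1.960/0.03)² = 1061.27
Round up: n = 1062.

1062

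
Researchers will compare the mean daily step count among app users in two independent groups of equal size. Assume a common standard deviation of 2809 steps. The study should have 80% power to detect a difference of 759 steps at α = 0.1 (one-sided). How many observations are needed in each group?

124 per group

For two equal groups, n per group = 2·((z_α + z_β)·σ/δ)².
z_α = 1.282; z_β = 0.842 (power 80%).
n = 2 × (2.124 × 2809 / 759)² = 2 × 61.79 = 123.58
Round up: n = 124 per group.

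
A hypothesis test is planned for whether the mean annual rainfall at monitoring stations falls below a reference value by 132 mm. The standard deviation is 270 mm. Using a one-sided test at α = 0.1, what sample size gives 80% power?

For a one-sample z-test, n = ((z_α + z_β)·σ/δ)².
z_α = 1.282 (one-sided α = 0.1); z_β = 0.842 (power 80% → β = 0.2).
n = (2.124 × 270 / 132)² = 18.88
Round up: n = 19.

19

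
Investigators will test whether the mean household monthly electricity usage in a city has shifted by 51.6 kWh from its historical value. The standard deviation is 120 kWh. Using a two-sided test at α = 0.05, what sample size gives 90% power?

For a one-sample z-test, n = ((z_{α/2} + z_β)·σ/δ)².
z_{α/2} = 1.960 (two-sided α = 0.05); z_β = 1.282 (power 90% → β = 0.1).
n = (3.242 × 120 / 51.6)² = 56.84
Round up: n = 57.

57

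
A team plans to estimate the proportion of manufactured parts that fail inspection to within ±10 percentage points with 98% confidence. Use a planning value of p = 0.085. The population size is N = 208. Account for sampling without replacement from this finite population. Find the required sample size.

For a proportion with margin E = 0.1 at 98% confidence, z = 2.326.
n = p̂(1−p̂)(z/E)² = 0.085 × 0.915 × (2.326/0.1)² = 42.08 — call this n₀.
Finite-population correction with N = 208: n = n₀ / (1 + (n₀−1)/N) = 42.08 / 1.198 = 35.13
Round up: n = 36.

36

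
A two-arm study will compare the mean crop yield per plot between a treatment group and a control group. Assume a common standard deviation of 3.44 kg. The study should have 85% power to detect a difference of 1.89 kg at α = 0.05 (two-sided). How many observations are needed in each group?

60 per group

For two equal groups, n per group = 2·((z_{α/2} + z_β)·σ/δ)².
z_{α/2} = 1.960; z_β = 1.036 (power 85%).
n = 2 × (2.996 × 3.44 / 1.89)² = 2 × 29.74 = 59.48
Round up: n = 60 per group.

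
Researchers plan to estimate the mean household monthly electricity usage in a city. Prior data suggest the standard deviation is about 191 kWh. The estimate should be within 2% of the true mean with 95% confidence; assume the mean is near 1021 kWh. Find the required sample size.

n = 337

For a mean, the margin of error is E = z·σ/√n, so n = (zσ/E)².
At 95% confidence, z = 1.960.
E = 2% of 1021 = 20.42 kWh.
n = (1.960 × 191 / 20.42)² = 336.10
Round up: n = 337.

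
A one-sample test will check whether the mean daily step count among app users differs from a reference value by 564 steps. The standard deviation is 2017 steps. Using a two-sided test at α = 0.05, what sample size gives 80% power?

For a one-sample z-test, n = ((z_{α/2} + z_β)·σ/δ)².
z_{α/2} = 1.960 (two-sided α = 0.05); z_β = 0.842 (power 80% → β = 0.2).
n = (2.802 × 2017 / 564)² = 100.41
Round up: n = 101.

101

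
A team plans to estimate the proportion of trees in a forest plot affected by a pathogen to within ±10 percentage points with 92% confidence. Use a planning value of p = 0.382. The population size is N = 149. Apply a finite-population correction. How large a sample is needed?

49

For a proportion with margin E = 0.1 at 92% confidence, z = 1.751.
n = p̂(1−p̂)(z/E)² = 0.382 × 0.618 × (1.751/0.1)² = 72.38 — call this n₀.
Finite-population correction with N = 149: n = n₀ / (1 + (n₀−1)/N) = 72.38 / 1.479 = 48.94
Round up: n = 49.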